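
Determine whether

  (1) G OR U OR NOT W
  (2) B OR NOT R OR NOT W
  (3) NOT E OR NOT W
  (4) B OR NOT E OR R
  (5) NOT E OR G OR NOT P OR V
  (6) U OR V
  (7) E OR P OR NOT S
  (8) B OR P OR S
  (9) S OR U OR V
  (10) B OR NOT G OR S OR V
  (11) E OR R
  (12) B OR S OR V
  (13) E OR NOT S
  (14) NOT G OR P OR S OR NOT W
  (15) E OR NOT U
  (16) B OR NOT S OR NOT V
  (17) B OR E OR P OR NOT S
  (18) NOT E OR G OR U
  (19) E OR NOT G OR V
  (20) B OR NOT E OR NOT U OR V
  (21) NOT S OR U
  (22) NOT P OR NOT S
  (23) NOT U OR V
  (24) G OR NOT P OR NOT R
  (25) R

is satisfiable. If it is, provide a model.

P: False, V: True, B: True, S: False, U: False, R: True, E: False, G: False, W: False

Unit clause (R) forces R = True.
Set P = False.
Set V = True.
Try B = False:
  (B OR NOT R OR NOT W) forces W = False.
  (B OR P OR S) forces S = True.
  clause (B OR NOT S OR NOT V) is falsified — backtrack.
So B = True.
Set S = False.
Set U = False.
Set E = False.
Set G = False.
  then (G OR U OR NOT W) forces W = False.
All clauses satisfied.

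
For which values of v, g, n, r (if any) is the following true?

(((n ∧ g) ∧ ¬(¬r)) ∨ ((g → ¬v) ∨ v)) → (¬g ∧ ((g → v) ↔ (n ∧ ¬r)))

v: False, g: False, n: True, r: False

  (((n ∧ g) ∧ ¬(¬r)) ∨ ((g → ¬v) ∨ v)) → (¬g ∧ ((g → v) ↔ (n ∧ ¬r))) = True
    ((n ∧ g) ∧ ¬(¬r)) ∨ ((g → ¬v) ∨ v) = True
      (n ∧ g) ∧ ¬(¬r) = False
        n ∧ g = False
        ¬(¬r) = False
          ¬r = True
      (g → ¬v) ∨ v = True
        g → ¬v = True
          ¬v = True
    ¬g ∧ ((g → v) ↔ (n ∧ ¬r)) = True
      ¬g = True
      (g → v) ↔ (n ∧ ¬r) = True
        g → v = True
        n ∧ ¬r = True
          ¬r = True
The formula evaluates to True.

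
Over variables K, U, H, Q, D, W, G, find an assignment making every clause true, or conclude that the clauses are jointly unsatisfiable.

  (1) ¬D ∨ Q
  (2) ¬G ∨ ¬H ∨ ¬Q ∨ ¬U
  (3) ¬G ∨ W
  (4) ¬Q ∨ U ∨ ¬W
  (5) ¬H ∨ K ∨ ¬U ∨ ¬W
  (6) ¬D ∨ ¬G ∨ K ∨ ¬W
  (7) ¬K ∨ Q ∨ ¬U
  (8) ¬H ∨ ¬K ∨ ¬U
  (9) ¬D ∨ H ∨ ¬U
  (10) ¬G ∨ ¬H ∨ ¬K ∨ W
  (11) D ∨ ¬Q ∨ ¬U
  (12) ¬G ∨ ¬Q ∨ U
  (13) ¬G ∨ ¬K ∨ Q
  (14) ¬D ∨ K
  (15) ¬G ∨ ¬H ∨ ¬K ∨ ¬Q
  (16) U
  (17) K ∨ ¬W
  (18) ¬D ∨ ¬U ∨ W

K=F, U=T, H=F, Q=F, D=F, W=F, G=F

Unit clause (U) forces U = True.
Try K = True:
  (¬K ∨ Q ∨ ¬U) forces Q = True.
  (¬H ∨ ¬K ∨ ¬U) forces H = False.
  (¬D ∨ H ∨ ¬U) forces D = False.
  clause (D ∨ ¬Q ∨ ¬U) is falsified — backtrack.
So K = False.
  then (¬D ∨ K) forces D = False.
  then (K ∨ ¬W) forces W = False.
  then (¬G ∨ W) forces G = False.
  then (D ∨ ¬Q ∨ ¬U) forces Q = False.
Set H = False.
All clauses satisfied.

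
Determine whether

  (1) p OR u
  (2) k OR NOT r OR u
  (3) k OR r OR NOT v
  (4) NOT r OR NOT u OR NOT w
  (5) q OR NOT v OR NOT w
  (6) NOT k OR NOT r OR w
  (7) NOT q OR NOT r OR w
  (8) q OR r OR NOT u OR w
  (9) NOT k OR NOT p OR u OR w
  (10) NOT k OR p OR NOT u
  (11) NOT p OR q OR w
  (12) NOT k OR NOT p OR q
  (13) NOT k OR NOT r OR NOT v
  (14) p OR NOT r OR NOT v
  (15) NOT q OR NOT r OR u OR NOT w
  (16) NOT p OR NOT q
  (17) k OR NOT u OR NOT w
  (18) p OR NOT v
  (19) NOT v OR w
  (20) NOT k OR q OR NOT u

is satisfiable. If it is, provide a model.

q=T, v=F, u=T, k=F, w=F, p=F, r=F

Set q = True.
  then (NOT p OR NOT q) forces p = False.
  then (p OR NOT v) forces v = False.
  then (p OR u) forces u = True.
  then (NOT k OR p OR NOT u) forces k = False.
  then (k OR NOT u OR NOT w) forces w = False.
  then (NOT q OR NOT r OR w) forces r = False.
All clauses satisfied.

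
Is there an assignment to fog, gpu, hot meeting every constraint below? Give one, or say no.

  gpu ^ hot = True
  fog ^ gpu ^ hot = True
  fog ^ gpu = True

fog=F, gpu=T, hot=F

gpu ^ hot = T ^ F = True ✓
fog ^ gpu ^ hot = F ^ T ^ F = True ✓
fog ^ gpu = F ^ T = True ✓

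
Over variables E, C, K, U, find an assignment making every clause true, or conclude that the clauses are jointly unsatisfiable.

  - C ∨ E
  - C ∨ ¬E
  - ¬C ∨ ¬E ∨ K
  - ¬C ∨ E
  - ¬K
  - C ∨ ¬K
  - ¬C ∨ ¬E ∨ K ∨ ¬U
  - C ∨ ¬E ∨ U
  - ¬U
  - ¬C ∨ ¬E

Case E = True:
  (C ∨ ¬E) forces C = True.
  Clause (¬C ∨ ¬E) is falsified — contradiction.
Case E = False:
  (C ∨ E) forces C = True.
  Clause (¬C ∨ E) is falsified — contradiction.
Both cases fail, so the formula is unsatisfiable.

Unsatisfiable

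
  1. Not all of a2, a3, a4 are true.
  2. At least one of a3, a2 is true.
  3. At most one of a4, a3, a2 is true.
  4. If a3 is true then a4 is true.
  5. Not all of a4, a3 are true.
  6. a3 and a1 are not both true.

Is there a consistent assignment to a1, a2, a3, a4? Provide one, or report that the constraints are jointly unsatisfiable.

a1: True, a2: True, a3: False, a4: False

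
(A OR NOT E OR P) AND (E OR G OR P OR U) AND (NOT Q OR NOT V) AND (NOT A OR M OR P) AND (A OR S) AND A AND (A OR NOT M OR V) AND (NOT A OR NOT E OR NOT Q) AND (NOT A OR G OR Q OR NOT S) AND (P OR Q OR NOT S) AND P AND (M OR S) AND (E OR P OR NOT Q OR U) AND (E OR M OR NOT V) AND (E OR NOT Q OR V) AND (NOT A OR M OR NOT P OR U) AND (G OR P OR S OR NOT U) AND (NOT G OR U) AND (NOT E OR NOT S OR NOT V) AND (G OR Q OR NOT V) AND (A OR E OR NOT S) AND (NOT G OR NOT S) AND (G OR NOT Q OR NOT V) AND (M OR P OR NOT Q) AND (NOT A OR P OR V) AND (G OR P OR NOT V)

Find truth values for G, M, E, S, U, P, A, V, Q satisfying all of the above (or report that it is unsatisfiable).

Unit clause (A) forces A = True.
Unit clause (P) forces P = True.
Set G = False.
Set M = True.
Set E = True.
  then (NOT A OR NOT E OR NOT Q) forces Q = False.
  then (NOT A OR G OR Q OR NOT S) forces S = False.
  then (G OR Q OR NOT V) forces V = False.
Set U = False.
All clauses satisfied.

G = False, M = True, E = True, S = False, U = False, P = True, A = True, V = False, Q = False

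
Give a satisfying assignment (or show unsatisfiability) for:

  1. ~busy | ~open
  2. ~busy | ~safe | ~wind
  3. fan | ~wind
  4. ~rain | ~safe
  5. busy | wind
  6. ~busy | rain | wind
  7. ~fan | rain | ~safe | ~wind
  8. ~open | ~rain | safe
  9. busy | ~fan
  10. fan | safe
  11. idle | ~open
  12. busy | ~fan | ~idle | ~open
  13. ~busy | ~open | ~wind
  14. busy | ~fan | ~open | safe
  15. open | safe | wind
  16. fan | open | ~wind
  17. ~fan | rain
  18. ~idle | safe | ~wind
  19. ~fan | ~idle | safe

wind = True; safe = False; rain = True; busy = True; idle = False; fan = True; open = False

Try wind = False:
  (busy | wind) forces busy = True.
  (~busy | ~open) forces open = False.
  (~busy | rain | wind) forces rain = True.
  (~rain | ~safe) forces safe = False.
  clause (open | safe | wind) is falsified — backtrack.
So wind = True.
  then (fan | ~wind) forces fan = True.
  then (busy | ~fan) forces busy = True.
  then (~busy | ~open | ~wind) forces open = False.
  then (~fan | rain) forces rain = True.
  then (~busy | ~safe | ~wind) forces safe = False.
  then (~idle | safe | ~wind) forces idle = False.
All clauses satisfied.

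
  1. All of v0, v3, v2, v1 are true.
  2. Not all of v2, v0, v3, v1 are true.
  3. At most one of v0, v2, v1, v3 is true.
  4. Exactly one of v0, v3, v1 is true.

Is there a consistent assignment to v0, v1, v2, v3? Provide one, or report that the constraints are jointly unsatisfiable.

Case v0 = True:
  (1) forces v3 = True.
  Constraint (3) is violated (v0=T, v3=T) — contradiction.
Case v0 = False:
  Constraint (1) is violated (v0=F) — contradiction.
Both cases fail — unsatisfiable.

Unsatisfiable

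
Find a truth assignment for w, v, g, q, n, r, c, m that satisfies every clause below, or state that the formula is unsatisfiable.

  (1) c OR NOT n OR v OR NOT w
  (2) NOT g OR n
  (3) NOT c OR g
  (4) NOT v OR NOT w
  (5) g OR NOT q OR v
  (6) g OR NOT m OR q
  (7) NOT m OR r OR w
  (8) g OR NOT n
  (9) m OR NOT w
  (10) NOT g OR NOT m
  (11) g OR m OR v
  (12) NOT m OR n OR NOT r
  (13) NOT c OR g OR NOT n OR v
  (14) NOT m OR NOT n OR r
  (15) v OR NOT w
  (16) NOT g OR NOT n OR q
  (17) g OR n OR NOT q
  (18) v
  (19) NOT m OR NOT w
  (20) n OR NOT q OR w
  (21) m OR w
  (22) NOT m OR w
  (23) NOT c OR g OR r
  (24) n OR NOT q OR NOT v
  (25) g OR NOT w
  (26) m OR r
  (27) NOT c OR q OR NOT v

The formula is unsatisfiable.

Case v = True:
  (NOT v OR NOT w) forces w = False.
  (m OR w) forces m = True.
  Clause (NOT m OR w) is falsified — contradiction.
Case v = False:
  Clause (v) is falsified — contradiction.
Both cases fail, so the formula is unsatisfiable.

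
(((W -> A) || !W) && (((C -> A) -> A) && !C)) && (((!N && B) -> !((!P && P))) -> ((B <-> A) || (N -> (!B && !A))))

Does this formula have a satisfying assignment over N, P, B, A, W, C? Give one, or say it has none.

N = False, P = False, B = False, A = True, W = False, C = False

  ((W -> A) || !W) && (((C -> A) -> A) && !C) = True
    (W -> A) || !W = True
      W -> A = True
      !W = True
    ((C -> A) -> A) && !C = True
      (C -> A) -> A = True
        C -> A = True
      !C = True
  ((!N && B) -> !((!P && P))) -> ((B <-> A) || (N -> (!B && !A))) = True
    (!N && B) -> !((!P && P)) = True
      !N && B = False
        !N = True
      !((!P && P)) = True
        !P && P = False
          !P = True
    (B <-> A) || (N -> (!B && !A)) = True
      B <-> A = False
      N -> (!B && !A) = True
        !B && !A = False
          !B = True
          !A = False
Both conjuncts True, so the formula holds.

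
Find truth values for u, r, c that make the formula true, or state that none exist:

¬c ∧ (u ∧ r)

u = True, r = True, c = False

  ¬c = True
  u ∧ r = True
Both conjuncts True, so the formula holds.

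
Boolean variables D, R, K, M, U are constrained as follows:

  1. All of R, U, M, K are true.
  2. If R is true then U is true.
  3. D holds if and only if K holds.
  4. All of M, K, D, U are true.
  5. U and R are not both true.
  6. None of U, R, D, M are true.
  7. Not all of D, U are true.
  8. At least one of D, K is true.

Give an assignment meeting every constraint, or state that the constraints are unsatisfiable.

Case D = True:
  Constraint (6) is violated (D=T) — contradiction.
Case D = False:
  Constraint (4) is violated (D=F) — contradiction.
Both cases fail — unsatisfiable.

The formula is unsatisfiable.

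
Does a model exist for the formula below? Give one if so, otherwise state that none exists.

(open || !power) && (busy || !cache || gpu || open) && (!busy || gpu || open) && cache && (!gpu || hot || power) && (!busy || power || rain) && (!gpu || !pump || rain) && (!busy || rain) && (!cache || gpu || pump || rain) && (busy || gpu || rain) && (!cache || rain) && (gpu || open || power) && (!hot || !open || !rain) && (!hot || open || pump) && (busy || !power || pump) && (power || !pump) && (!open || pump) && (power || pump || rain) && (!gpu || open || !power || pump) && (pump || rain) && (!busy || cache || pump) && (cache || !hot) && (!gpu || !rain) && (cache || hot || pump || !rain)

Unit clause (cache) forces cache = True.
In (!cache || rain) only rain is left, so rain = True.
In (!gpu || !rain) only !gpu is left, so gpu = False.
Try pump = False:
  (!open || pump) forces open = False.
  (open || !power) forces power = False.
  clause (gpu || open || power) is falsified — backtrack.
So pump = True.
  then (power || !pump) forces power = True.
  then (open || !power) forces open = True.
  then (!hot || !open || !rain) forces hot = False.
Set busy = False.
All clauses satisfied.

cache = True; pump = True; busy = False; power = True; gpu = False; open = True; hot = False; rain = True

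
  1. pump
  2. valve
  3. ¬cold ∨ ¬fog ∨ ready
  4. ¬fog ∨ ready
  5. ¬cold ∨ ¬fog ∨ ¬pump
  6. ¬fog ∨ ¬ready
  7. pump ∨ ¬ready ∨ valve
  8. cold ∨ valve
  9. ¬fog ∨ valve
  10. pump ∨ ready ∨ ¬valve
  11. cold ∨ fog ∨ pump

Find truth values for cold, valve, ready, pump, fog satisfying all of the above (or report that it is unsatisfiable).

Unit clause (pump) forces pump = True.
Unit clause (valve) forces valve = True.
Set cold = True.
  then (¬cold ∨ ¬fog ∨ ¬pump) forces fog = False.
Set ready = True.
All clauses satisfied.

cold = True; valve = True; ready = True; pump = True; fog = False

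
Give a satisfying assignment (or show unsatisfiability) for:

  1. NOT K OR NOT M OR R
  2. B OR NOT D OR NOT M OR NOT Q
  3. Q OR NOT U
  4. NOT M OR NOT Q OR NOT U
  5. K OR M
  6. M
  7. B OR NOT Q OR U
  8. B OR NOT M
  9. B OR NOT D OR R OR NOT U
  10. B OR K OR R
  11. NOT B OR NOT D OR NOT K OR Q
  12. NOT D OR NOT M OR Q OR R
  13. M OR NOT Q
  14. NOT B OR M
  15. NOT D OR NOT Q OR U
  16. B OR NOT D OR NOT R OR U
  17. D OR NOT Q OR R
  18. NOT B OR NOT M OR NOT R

D=F, Q=F, R=F, M=T, B=T, K=F, U=F

Unit clause (M) forces M = True.
In (B OR NOT M) only B is left, so B = True.
In (NOT B OR NOT M OR NOT R) only NOT R is left, so R = False.
In (NOT K OR NOT M OR R) only NOT K is left, so K = False.
Try D = True:
  (NOT D OR NOT M OR Q OR R) forces Q = True.
  (NOT M OR NOT Q OR NOT U) forces U = False.
  clause (NOT D OR NOT Q OR U) is falsified — backtrack.
So D = False.
  then (D OR NOT Q OR R) forces Q = False.
  then (Q OR NOT U) forces U = False.
All clauses satisfied.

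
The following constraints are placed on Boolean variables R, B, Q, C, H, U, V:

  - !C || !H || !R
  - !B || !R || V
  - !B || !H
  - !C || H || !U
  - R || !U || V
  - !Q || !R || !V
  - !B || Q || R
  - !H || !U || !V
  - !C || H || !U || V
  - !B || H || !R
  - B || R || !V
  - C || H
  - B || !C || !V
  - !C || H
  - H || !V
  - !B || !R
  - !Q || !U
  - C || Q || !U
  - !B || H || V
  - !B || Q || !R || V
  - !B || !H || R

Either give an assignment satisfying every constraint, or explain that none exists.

Set R = True.
  then (!B || !R) forces B = False.
Set Q = False.
Try C = True:
  (!C || !H || !R) forces H = False.
  clause (!C || H) is falsified — backtrack.
So C = False.
  then (C || H) forces H = True.
  then (C || Q || !U) forces U = False.
Set V = True.
All clauses satisfied.

R=T; B=F; Q=F; C=F; H=T; U=F; V=T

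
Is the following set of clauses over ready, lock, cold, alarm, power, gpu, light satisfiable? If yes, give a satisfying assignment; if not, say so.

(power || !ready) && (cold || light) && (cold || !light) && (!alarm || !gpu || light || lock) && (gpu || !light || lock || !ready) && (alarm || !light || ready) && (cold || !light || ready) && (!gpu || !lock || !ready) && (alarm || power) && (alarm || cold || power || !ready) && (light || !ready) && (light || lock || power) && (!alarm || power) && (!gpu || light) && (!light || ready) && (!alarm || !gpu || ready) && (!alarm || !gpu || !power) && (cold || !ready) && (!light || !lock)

ready: False; lock: True; cold: True; alarm: True; power: True; gpu: False; light: False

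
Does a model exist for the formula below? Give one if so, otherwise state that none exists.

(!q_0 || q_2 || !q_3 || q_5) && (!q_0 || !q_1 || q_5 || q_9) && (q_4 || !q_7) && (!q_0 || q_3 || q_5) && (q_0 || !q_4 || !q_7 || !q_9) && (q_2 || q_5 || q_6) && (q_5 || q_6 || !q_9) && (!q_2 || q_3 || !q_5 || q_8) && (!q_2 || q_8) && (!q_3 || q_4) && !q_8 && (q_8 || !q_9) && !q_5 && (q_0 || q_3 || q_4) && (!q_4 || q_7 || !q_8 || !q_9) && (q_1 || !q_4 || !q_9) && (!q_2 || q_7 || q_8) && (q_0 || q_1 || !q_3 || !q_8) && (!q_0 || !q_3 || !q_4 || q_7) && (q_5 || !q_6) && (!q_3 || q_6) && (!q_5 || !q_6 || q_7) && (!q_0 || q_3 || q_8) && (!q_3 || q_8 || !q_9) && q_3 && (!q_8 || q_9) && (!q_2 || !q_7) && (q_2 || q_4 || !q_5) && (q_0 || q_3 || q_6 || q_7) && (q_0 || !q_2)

Case q_5 = True:
  Clause (!q_5) is falsified — contradiction.
Case q_5 = False:
  (!q_8) forces q_8 = False.
  (!q_2 || q_8) forces q_2 = False.
  (q_2 || q_5 || q_6) forces q_6 = True.
  Clause (q_5 || !q_6) is falsified — contradiction.
Both cases fail, so the formula is unsatisfiable.

Unsatisfiable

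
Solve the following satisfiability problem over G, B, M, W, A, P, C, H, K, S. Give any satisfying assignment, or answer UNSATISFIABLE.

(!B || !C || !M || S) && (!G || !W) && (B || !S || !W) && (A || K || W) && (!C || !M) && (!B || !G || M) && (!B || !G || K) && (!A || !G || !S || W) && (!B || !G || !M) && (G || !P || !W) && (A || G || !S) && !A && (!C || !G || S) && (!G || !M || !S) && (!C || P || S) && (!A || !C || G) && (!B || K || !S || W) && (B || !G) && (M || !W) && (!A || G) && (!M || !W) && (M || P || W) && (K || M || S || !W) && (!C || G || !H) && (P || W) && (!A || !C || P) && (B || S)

G: False, B: True, M: True, W: False, A: False, P: True, C: False, H: True, K: True, S: False

Unit clause (!A) forces A = False.
Try G = True:
  (!G || !W) forces W = False.
  (A || K || W) forces K = True.
  (B || !G) forces B = True.
  (!B || !G || M) forces M = True.
  clause (!B || !G || !M) is falsified — backtrack.
So G = False.
  then (A || G || !S) forces S = False.
  then (B || S) forces B = True.
Set M = True.
  then (!B || !C || !M || S) forces C = False.
  then (!M || !W) forces W = False.
  then (P || W) forces P = True.
  then (A || K || W) forces K = True.
Set H = True.
All clauses satisfied.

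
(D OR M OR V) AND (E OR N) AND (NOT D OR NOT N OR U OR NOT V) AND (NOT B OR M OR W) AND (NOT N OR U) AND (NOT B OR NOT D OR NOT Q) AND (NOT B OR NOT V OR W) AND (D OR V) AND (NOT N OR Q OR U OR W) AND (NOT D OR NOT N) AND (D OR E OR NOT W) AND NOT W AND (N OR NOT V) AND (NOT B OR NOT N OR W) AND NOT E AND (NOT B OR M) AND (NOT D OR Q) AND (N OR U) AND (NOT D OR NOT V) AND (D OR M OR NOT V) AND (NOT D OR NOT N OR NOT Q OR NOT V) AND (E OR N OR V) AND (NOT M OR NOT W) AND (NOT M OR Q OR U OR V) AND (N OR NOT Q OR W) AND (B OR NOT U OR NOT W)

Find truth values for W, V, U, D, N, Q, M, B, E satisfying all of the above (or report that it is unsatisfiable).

W = False; V = True; U = True; D = False; N = True; Q = True; M = True; B = False; E = False

Unit clause (NOT W) forces W = False.
Unit clause (NOT E) forces E = False.
In (E OR N) only N is left, so N = True.
In (NOT N OR U) only U is left, so U = True.
In (NOT D OR NOT N) only NOT D is left, so D = False.
In (NOT B OR NOT N OR W) only NOT B is left, so B = False.
In (D OR V) only V is left, so V = True.
In (D OR M OR NOT V) only M is left, so M = True.
Set Q = True.
All clauses satisfied.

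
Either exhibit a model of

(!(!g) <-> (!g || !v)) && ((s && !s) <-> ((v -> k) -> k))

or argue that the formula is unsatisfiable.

g=T, v=F, s=F, k=F

  !(!g) <-> (!g || !v) = True
    !(!g) = True
      !g = False
    !g || !v = True
      !g = False
      !v = True
  (s && !s) <-> ((v -> k) -> k) = True
    s && !s = False
      !s = True
    (v -> k) -> k = False
      v -> k = True
Both conjuncts True, so the formula holds.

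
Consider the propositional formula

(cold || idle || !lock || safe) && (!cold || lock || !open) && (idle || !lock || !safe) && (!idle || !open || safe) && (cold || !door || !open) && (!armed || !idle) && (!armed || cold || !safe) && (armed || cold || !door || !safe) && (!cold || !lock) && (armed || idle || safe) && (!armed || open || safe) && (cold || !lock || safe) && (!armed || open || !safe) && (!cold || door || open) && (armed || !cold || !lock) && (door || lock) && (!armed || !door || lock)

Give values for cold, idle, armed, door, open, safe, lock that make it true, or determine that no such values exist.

Set cold = False.
Set idle = True.
  then (!armed || !idle) forces armed = False.
Set door = False.
  then (door || lock) forces lock = True.
  then (cold || !lock || safe) forces safe = True.
Set open = False.
All clauses satisfied.

cold = False, idle = True, armed = False, door = False, open = False, safe = True, lock = True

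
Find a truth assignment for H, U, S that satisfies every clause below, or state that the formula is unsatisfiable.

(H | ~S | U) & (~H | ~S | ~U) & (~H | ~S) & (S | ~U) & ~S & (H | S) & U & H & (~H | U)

No satisfying assignment exists.

Case U = True:
  (S | ~U) forces S = True.
  Clause (~S) is falsified — contradiction.
Case U = False:
  Clause (U) is falsified — contradiction.
Both cases fail, so the formula is unsatisfiable.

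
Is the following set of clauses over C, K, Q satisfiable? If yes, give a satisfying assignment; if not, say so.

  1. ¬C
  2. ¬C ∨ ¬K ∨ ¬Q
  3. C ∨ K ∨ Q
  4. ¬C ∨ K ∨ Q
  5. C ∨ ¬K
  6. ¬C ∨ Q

Unit clause (¬C) forces C = False.
In (C ∨ ¬K) only ¬K is left, so K = False.
In (C ∨ K ∨ Q) only Q is left, so Q = True.
All clauses satisfied.

C = False; K = False; Q = True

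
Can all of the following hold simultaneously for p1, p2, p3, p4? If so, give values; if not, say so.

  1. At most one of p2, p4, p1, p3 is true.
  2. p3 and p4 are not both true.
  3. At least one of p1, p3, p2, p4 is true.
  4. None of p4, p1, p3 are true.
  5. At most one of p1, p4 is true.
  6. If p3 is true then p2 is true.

p1 = False, p2 = True, p3 = False, p4 = False

  (1) {p2, p4, p1, p3}: 1 true — at most one ✓
  (2) p3=F, p4=F — not both ✓
  (3) {p1, p3, p2, p4}: 1 true — at least one ✓
  (4) {p4, p1, p3}: 0 true — none ✓
  (5) {p1, p4}: 0 true — at most one ✓
  (6) p3=F ⇒ p2: vacuous ✓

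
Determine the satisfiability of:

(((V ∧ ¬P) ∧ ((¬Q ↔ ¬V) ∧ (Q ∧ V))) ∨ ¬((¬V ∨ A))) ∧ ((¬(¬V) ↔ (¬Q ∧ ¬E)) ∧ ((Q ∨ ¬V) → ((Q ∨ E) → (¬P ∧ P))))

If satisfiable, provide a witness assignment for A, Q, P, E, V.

A=F, Q=F, P=T, E=F, V=T

  ((V ∧ ¬P) ∧ ((¬Q ↔ ¬V) ∧ (Q ∧ V))) ∨ ¬((¬V ∨ A)) = True
    (V ∧ ¬P) ∧ ((¬Q ↔ ¬V) ∧ (Q ∧ V)) = False
      V ∧ ¬P = False
        ¬P = False
      (¬Q ↔ ¬V) ∧ (Q ∧ V) = False
        ¬Q ↔ ¬V = False
          ¬Q = True
          ¬V = False
        Q ∧ V = False
    ¬((¬V ∨ A)) = True
      ¬V ∨ A = False
        ¬V = False
  (¬(¬V) ↔ (¬Q ∧ ¬E)) ∧ ((Q ∨ ¬V) → ((Q ∨ E) → (¬P ∧ P))) = True
    ¬(¬V) ↔ (¬Q ∧ ¬E) = True
      ¬(¬V) = True
        ¬V = False
      ¬Q ∧ ¬E = True
        ¬Q = True
        ¬E = True
    (Q ∨ ¬V) → ((Q ∨ E) → (¬P ∧ P)) = True
      Q ∨ ¬V = False
        ¬V = False
      (Q ∨ E) → (¬P ∧ P) = True
        Q ∨ E = False
        ¬P ∧ P = False
          ¬P = False
Both conjuncts True, so the formula holds.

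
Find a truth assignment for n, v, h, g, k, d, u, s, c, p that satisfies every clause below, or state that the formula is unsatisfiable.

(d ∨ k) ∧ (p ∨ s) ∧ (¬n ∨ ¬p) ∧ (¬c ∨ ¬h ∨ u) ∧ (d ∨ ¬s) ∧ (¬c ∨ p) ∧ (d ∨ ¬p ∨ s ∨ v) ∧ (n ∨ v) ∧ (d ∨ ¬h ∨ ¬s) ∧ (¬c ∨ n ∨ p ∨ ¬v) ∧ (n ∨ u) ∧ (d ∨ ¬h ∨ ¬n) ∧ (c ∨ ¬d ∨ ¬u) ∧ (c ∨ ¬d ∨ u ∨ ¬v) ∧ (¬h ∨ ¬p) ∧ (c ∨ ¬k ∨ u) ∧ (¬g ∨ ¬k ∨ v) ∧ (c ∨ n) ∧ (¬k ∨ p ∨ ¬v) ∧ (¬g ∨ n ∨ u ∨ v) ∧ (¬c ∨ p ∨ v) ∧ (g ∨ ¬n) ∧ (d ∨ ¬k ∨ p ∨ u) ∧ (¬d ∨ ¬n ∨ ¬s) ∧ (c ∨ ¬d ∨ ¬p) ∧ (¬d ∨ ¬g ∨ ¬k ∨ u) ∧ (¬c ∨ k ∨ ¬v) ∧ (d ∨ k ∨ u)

n = False, v = True, h = False, g = False, k = True, d = True, u = True, s = True, c = True, p = True

Set n = False.
  then (n ∨ v) forces v = True.
  then (n ∨ u) forces u = True.
  then (c ∨ n) forces c = True.
  then (¬c ∨ k ∨ ¬v) forces k = True.
  then (¬c ∨ p) forces p = True.
  then (¬h ∨ ¬p) forces h = False.
Set g = False.
Set d = True.
Set s = True.
All clauses satisfied.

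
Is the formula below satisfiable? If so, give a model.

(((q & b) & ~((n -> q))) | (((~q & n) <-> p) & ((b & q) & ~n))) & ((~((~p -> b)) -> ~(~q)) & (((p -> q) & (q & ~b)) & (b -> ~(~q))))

Unsatisfiable — no assignment works.

Case b = True: the conjunct ~b is False.
Case b = False: the conjunct ((q & b) & ~((n -> q))) | (((~q & n) <-> p) & ((b & q) & ~n)) becomes (False & ~((n -> q))) | (((~q & n) <-> p) & False) = False.
Both cases fail — unsatisfiable.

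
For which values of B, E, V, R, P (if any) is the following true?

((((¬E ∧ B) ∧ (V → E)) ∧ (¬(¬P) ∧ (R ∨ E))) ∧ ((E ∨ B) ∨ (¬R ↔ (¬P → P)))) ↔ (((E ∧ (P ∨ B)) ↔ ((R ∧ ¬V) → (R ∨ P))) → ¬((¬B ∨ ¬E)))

B = False, E = True, V = False, R = True, P = True

  ((((¬E ∧ B) ∧ (V → E)) ∧ (¬(¬P) ∧ (R ∨ E))) ∧ ((E ∨ B) ∨ (¬R ↔ (¬P → P)))) ↔ (((E ∧ (P ∨ B)) ↔ ((R ∧ ¬V) → (R ∨ P))) → ¬((¬B ∨ ¬E))) = True
    (((¬E ∧ B) ∧ (V → E)) ∧ (¬(¬P) ∧ (R ∨ E))) ∧ ((E ∨ B) ∨ (¬R ↔ (¬P → P))) = False
      ((¬E ∧ B) ∧ (V → E)) ∧ (¬(¬P) ∧ (R ∨ E)) = False
        (¬E ∧ B) ∧ (V → E) = False
          ¬E ∧ B = False
            ¬E = False
          V → E = True
        ¬(¬P) ∧ (R ∨ E) = True
          ¬(¬P) = True
            ¬P = False
          R ∨ E = True
      (E ∨ B) ∨ (¬R ↔ (¬P → P)) = True
        E ∨ B = True
        ¬R ↔ (¬P → P) = False
          ¬R = False
          ¬P → P = True
            ¬P = False
    ((E ∧ (P ∨ B)) ↔ ((R ∧ ¬V) → (R ∨ P))) → ¬((¬B ∨ ¬E)) = False
      (E ∧ (P ∨ B)) ↔ ((R ∧ ¬V) → (R ∨ P)) = True
        E ∧ (P ∨ B) = True
          P ∨ B = True
        (R ∧ ¬V) → (R ∨ P) = True
          R ∧ ¬V = True
            ¬V = True
          R ∨ P = True
      ¬((¬B ∨ ¬E)) = False
        ¬B ∨ ¬E = True
          ¬B = True
          ¬E = False
The formula evaluates to True.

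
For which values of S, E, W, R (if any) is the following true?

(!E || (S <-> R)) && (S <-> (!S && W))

S = False; E = True; W = False; R = False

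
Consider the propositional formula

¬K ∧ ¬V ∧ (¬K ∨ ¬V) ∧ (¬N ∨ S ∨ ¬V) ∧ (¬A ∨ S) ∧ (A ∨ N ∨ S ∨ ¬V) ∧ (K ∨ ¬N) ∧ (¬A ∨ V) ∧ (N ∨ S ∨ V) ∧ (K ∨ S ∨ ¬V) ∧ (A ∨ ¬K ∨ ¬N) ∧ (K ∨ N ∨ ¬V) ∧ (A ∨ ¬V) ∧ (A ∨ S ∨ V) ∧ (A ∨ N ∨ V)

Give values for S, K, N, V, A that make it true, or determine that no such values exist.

No satisfying assignment exists.

Case K = True:
  Clause (¬K) is falsified — contradiction.
Case K = False:
  (¬V) forces V = False.
  (K ∨ ¬N) forces N = False.
  (¬A ∨ V) forces A = False.
  Clause (A ∨ N ∨ V) is falsified — contradiction.
Both cases fail, so the formula is unsatisfiable.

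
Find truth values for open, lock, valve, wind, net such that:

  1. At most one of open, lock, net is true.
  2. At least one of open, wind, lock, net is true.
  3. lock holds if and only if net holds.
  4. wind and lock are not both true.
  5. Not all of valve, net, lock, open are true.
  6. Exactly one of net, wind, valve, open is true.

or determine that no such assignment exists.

open = False, lock = False, valve = False, wind = True, net = False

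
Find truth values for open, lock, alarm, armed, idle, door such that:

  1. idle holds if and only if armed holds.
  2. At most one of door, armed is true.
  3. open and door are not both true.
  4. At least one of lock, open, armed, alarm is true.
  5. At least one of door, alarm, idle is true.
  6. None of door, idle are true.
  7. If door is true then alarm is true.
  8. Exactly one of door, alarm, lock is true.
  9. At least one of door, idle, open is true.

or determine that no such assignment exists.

open = True, lock = False, alarm = True, armed = False, idle = False, door = False

  (1) idle=F, armed=F — same ✓
  (2) {door, armed}: 0 true — at most one ✓
  (3) open=T, door=F — not both ✓
  (4) {lock, open, armed, alarm}: 2 true — at least one ✓
  (5) {door, alarm, idle}: 1 true — at least one ✓
  (6) {door, idle}: 0 true — none ✓
  (7) door=F ⇒ alarm: vacuous ✓
  (8) {door, alarm, lock}: 1 true — exactly one ✓
  (9) {door, idle, open}: 1 true — at least one ✓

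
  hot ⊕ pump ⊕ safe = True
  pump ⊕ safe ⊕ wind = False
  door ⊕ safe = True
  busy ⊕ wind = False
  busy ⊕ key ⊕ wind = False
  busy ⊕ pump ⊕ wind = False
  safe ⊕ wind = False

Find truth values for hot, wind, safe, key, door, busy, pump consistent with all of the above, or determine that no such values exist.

hot = False, wind = True, safe = True, key = False, door = False, busy = True, pump = False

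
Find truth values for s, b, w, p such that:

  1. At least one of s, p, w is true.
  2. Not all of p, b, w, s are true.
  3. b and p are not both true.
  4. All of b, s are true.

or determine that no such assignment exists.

s: True, b: True, w: True, p: False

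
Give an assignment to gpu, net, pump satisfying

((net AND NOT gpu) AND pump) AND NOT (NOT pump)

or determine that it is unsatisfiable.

gpu = False, net = True, pump = True

  (net AND NOT gpu) AND pump = True
    net AND NOT gpu = True
      NOT gpu = True
  NOT (NOT pump) = True
    NOT pump = False
Both conjuncts True, so the formula holds.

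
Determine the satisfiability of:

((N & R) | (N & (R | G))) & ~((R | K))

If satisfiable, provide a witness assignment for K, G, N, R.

K = False, G = True, N = True, R = False

  (N & R) | (N & (R | G)) = True
    N & R = False
    N & (R | G) = True
      R | G = True
  ~((R | K)) = True
    R | K = False
Both conjuncts True, so the formula holds.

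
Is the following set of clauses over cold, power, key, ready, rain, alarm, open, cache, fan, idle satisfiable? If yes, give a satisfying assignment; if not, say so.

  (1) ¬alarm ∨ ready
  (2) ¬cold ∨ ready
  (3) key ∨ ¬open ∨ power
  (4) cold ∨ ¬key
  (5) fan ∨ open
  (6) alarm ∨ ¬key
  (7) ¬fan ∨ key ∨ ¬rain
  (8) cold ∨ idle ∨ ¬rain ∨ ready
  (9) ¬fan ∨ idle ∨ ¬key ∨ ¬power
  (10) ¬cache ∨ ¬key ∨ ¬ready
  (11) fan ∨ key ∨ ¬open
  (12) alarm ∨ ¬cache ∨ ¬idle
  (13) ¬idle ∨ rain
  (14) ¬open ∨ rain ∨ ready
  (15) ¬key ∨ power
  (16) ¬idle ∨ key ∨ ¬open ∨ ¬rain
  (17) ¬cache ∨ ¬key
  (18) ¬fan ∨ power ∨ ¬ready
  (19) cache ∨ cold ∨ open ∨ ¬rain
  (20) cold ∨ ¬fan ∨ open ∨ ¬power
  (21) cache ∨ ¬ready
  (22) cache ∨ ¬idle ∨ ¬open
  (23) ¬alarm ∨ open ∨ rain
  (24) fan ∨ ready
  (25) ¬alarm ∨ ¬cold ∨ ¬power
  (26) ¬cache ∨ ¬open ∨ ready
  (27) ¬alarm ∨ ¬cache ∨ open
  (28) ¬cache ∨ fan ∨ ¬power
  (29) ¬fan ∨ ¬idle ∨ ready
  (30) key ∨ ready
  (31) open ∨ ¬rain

cold=T; power=T; key=F; ready=T; rain=F; alarm=F; open=F; cache=T; fan=T; idle=F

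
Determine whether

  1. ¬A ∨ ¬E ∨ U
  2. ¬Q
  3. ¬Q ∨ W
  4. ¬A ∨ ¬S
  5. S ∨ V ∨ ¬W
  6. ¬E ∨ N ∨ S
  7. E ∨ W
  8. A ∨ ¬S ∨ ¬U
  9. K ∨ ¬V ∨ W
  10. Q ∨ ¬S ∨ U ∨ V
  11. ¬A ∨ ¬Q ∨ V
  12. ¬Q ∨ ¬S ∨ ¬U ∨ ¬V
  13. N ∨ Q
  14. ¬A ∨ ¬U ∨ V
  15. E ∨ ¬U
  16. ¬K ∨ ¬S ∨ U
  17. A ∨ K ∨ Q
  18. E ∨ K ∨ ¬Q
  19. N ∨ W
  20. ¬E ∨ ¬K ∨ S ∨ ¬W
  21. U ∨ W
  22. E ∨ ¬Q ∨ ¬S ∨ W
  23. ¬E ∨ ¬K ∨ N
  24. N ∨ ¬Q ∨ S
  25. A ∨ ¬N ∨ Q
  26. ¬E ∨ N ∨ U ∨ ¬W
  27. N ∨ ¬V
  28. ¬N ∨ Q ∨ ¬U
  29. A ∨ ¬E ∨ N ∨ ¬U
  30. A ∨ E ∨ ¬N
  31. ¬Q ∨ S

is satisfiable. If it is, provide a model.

E = False; Q = False; N = True; S = False; K = False; W = True; V = True; U = False; A = True

Unit clause (¬Q) forces Q = False.
In (N ∨ Q) only N is left, so N = True.
In (A ∨ ¬N ∨ Q) only A is left, so A = True.
In (¬N ∨ Q ∨ ¬U) only ¬U is left, so U = False.
In (¬A ∨ ¬E ∨ U) only ¬E is left, so E = False.
In (¬A ∨ ¬S) only ¬S is left, so S = False.
In (E ∨ W) only W is left, so W = True.
In (S ∨ V ∨ ¬W) only V is left, so V = True.
Set K = False.
All clauses satisfied.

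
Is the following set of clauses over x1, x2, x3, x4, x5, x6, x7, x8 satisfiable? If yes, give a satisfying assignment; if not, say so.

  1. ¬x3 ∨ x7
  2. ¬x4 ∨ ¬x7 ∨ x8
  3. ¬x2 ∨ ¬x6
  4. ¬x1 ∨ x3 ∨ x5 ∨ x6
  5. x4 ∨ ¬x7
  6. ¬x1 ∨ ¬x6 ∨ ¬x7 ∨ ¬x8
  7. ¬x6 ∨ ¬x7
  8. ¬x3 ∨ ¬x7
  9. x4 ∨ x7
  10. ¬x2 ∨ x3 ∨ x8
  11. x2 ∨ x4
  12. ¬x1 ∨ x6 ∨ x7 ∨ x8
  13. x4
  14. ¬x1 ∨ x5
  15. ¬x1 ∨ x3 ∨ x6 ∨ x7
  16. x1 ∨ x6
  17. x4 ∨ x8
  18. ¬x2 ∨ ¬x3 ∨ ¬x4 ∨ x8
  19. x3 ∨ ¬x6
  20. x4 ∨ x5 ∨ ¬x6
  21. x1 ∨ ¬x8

x1=T, x2=T, x3=F, x4=T, x5=T, x6=F, x7=T, x8=T

Unit clause (x4) forces x4 = True.
Try x1 = False:
  (x1 ∨ x6) forces x6 = True.
  (¬x2 ∨ ¬x6) forces x2 = False.
  (¬x6 ∨ ¬x7) forces x7 = False.
  (¬x3 ∨ x7) forces x3 = False.
  clause (x3 ∨ ¬x6) is falsified — backtrack.
So x1 = True.
  then (¬x1 ∨ x5) forces x5 = True.
Set x2 = True.
  then (¬x2 ∨ ¬x6) forces x6 = False.
Try x3 = True:
  (¬x3 ∨ x7) forces x7 = True.
  clause (¬x3 ∨ ¬x7) is falsified — backtrack.
So x3 = False.
  then (¬x2 ∨ x3 ∨ x8) forces x8 = True.
  then (¬x1 ∨ x3 ∨ x6 ∨ x7) forces x7 = True.
All clauses satisfied.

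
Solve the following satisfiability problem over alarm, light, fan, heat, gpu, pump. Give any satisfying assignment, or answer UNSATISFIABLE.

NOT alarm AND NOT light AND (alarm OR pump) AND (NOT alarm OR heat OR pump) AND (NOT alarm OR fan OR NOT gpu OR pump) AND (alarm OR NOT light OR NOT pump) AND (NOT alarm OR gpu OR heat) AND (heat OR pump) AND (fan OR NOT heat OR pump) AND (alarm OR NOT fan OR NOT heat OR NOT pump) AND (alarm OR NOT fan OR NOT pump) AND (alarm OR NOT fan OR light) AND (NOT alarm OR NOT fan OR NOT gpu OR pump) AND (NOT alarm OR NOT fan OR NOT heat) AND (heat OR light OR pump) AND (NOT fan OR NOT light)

Unit clause (NOT alarm) forces alarm = False.
Unit clause (NOT light) forces light = False.
In (alarm OR pump) only pump is left, so pump = True.
In (alarm OR NOT fan OR NOT pump) only NOT fan is left, so fan = False.
Set heat = True.
Set gpu = True.
All clauses satisfied.

alarm = False; light = False; fan = False; heat = True; gpu = True; pump = True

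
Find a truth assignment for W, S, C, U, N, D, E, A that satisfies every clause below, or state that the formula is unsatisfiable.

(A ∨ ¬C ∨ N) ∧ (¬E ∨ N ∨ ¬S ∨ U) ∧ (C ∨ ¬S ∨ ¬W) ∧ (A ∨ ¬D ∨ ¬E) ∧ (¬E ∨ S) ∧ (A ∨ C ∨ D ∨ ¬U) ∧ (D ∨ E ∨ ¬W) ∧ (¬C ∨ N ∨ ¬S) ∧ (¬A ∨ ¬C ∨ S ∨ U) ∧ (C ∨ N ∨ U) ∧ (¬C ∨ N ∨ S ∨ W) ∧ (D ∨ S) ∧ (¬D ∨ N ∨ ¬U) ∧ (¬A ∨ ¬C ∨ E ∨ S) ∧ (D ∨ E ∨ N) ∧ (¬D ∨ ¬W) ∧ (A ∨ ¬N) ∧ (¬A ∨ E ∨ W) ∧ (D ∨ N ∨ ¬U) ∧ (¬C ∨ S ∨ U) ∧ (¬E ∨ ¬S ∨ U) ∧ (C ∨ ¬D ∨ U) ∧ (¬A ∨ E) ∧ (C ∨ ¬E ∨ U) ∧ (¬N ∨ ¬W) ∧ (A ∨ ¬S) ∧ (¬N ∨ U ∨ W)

W: False; S: True; C: False; U: True; N: True; D: True; E: True; A: True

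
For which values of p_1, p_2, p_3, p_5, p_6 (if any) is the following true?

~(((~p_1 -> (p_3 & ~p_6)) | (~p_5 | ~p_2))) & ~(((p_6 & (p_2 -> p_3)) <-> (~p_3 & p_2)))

p_1 = False; p_2 = True; p_3 = False; p_5 = True; p_6 = False

  ~(((~p_1 -> (p_3 & ~p_6)) | (~p_5 | ~p_2))) = True
    (~p_1 -> (p_3 & ~p_6)) | (~p_5 | ~p_2) = False
      ~p_1 -> (p_3 & ~p_6) = False
        ~p_1 = True
        p_3 & ~p_6 = False
          ~p_6 = True
      ~p_5 | ~p_2 = False
        ~p_5 = False
        ~p_2 = False
  ~(((p_6 & (p_2 -> p_3)) <-> (~p_3 & p_2))) = True
    (p_6 & (p_2 -> p_3)) <-> (~p_3 & p_2) = False
      p_6 & (p_2 -> p_3) = False
        p_2 -> p_3 = False
      ~p_3 & p_2 = True
        ~p_3 = True
Both conjuncts True, so the formula holds.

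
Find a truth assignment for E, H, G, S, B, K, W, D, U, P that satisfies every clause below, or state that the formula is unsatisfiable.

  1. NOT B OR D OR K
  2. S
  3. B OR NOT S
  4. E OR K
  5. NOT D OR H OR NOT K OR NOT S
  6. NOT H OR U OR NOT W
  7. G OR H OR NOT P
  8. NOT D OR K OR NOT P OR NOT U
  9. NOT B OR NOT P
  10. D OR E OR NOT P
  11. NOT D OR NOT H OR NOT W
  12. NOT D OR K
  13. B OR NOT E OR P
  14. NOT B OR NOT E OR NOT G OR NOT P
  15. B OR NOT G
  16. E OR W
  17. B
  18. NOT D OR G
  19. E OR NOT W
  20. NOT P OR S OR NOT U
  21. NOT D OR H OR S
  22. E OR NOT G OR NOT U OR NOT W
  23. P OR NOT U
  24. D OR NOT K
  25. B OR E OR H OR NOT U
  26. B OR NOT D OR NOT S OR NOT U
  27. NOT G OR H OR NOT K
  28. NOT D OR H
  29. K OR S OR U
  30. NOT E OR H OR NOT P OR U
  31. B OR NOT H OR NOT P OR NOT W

E: True, H: True, G: True, S: True, B: True, K: True, W: False, D: True, U: False, P: False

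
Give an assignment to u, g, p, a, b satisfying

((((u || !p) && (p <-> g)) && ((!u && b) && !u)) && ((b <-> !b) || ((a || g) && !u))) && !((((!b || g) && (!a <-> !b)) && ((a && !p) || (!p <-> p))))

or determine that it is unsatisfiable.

u=F, g=F, p=F, a=T, b=T

  (((u || !p) && (p <-> g)) && ((!u && b) && !u)) && ((b <-> !b) || ((a || g) && !u)) = True
    ((u || !p) && (p <-> g)) && ((!u && b) && !u) = True
      (u || !p) && (p <-> g) = True
        u || !p = True
          !p = True
        p <-> g = True
      (!u && b) && !u = True
        !u && b = True
          !u = True
        !u = True
    (b <-> !b) || ((a || g) && !u) = True
      b <-> !b = False
        !b = False
      (a || g) && !u = True
        a || g = True
        !u = True
  !((((!b || g) && (!a <-> !b)) && ((a && !p) || (!p <-> p)))) = True
    ((!b || g) && (!a <-> !b)) && ((a && !p) || (!p <-> p)) = False
      (!b || g) && (!a <-> !b) = False
        !b || g = False
          !b = False
        !a <-> !b = True
          !a = False
          !b = False
      (a && !p) || (!p <-> p) = True
        a && !p = True
          !p = True
        !p <-> p = False
          !p = True
Both conjuncts True, so the formula holds.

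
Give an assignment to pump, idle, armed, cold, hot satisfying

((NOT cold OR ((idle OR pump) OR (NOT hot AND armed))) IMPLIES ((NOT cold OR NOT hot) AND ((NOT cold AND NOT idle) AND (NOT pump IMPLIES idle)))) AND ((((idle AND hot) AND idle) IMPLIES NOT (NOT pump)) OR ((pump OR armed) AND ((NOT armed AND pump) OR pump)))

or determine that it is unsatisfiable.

pump=F; idle=F; armed=T; cold=T; hot=T

  (NOT cold OR ((idle OR pump) OR (NOT hot AND armed))) IMPLIES ((NOT cold OR NOT hot) AND ((NOT cold AND NOT idle) AND (NOT pump IMPLIES idle))) = True
    NOT cold OR ((idle OR pump) OR (NOT hot AND armed)) = False
      NOT cold = False
      (idle OR pump) OR (NOT hot AND armed) = False
        idle OR pump = False
        NOT hot AND armed = False
          NOT hot = False
    (NOT cold OR NOT hot) AND ((NOT cold AND NOT idle) AND (NOT pump IMPLIES idle)) = False
      NOT cold OR NOT hot = False
        NOT cold = False
        NOT hot = False
      (NOT cold AND NOT idle) AND (NOT pump IMPLIES idle) = False
        NOT cold AND NOT idle = False
          NOT cold = False
          NOT idle = True
        NOT pump IMPLIES idle = False
          NOT pump = True
  (((idle AND hot) AND idle) IMPLIES NOT (NOT pump)) OR ((pump OR armed) AND ((NOT armed AND pump) OR pump)) = True
    ((idle AND hot) AND idle) IMPLIES NOT (NOT pump) = True
      (idle AND hot) AND idle = False
        idle AND hot = False
      NOT (NOT pump) = False
        NOT pump = True
    (pump OR armed) AND ((NOT armed AND pump) OR pump) = False
      pump OR armed = True
      (NOT armed AND pump) OR pump = False
        NOT armed AND pump = False
          NOT armed = False
Both conjuncts True, so the formula holds.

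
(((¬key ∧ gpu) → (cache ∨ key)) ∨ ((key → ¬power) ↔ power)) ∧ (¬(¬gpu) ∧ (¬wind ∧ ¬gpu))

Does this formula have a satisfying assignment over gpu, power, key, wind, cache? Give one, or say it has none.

Case gpu = True: the conjunct ¬gpu is False.
Case gpu = False: the conjunct ¬(¬gpu) becomes ¬(¬False) = False.
Both cases fail — unsatisfiable.

No satisfying assignment exists.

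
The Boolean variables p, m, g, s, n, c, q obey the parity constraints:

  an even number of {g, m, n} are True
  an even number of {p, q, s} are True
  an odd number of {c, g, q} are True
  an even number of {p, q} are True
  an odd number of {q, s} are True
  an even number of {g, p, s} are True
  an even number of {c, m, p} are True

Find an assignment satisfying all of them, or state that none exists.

p=T; m=F; g=T; s=F; n=T; c=T; q=T

{g, m, n}: 2 true → even ✓
{p, q, s}: 2 true → even ✓
{c, g, q}: 3 true → odd ✓
{p, q}: 2 true → even ✓
{q, s}: 1 true → odd ✓
{g, p, s}: 2 true → even ✓
{c, m, p}: 2 true → even ✓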